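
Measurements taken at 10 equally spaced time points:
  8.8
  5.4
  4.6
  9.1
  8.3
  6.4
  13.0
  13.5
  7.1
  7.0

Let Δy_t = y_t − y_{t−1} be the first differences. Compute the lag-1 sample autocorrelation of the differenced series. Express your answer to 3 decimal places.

-0.119

First differences Δy: -3.4, -0.8, 4.5, -0.8, -1.9, 6.6, 0.5, -6.4, -0.1
Mean of differences = -0.2000
Numerator Σ(Δy_t−Δȳ)(Δy_{t+1}−Δȳ) = -14.4600
Denominator Σ(Δy_t−Δȳ)² = 121.1200
r_1(Δy) = -14.4600 / 121.1200 = -0.119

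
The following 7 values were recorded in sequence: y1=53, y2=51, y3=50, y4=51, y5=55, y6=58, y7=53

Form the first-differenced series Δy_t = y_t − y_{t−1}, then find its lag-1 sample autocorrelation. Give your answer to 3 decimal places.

First differences Δy: -2, -1, 1, 4, 3, -5
Mean of differences = 0.0000
Numerator Σ(Δy_t−Δȳ)(Δy_{t+1}−Δȳ) = 2.0000
Denominator Σ(Δy_t−Δȳ)² = 56.0000
r_1(Δy) = 2.0000 / 56.0000 = 0.036

0.036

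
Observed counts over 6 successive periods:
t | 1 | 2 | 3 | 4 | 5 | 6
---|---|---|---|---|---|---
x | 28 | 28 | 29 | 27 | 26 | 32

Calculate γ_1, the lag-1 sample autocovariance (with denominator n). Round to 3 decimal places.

-1.074

Mean x̄ = (28 + 28 + 29 + 27 + 26 + 32)/6 = 28.3333
Σ_{t=1}^{5}(x_t−x̄)(x_{t+1}−x̄) = -6.4444
γ_1 = -6.4444 / 6 = -1.074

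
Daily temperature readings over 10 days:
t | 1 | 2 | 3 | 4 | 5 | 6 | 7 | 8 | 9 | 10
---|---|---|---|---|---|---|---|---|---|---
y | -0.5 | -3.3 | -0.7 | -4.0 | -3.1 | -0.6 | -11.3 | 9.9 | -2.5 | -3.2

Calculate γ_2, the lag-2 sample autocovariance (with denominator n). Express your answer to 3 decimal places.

Mean ȳ = (-0.5 − 3.3 − 0.7 − 4.0 − 3.1 − 0.6 − 11.3 + 9.9 − 2.5 − 3.2)/10 = -1.9300
Σ_{t=1}^{8}(y_t−ȳ)(y_{t+2}−ȳ) = 17.4162
γ_2 = 17.4162 / 10 = 1.742

1.742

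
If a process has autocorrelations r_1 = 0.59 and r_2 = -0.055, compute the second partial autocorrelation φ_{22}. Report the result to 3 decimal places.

-0.618

φ_{22} = (r_2 − r_1²) / (1 − r_1²)
r_1² = (0.59)² = 0.3481
Numerator = -0.055 − 0.3481 = -0.4031; denominator = 1 − 0.3481 = 0.6519
φ_{22} = -0.4031 / 0.6519 = -0.618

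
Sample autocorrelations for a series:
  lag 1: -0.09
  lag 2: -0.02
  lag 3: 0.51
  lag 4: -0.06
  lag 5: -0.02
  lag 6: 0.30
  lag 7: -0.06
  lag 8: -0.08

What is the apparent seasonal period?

3

The largest autocorrelation is r_3 = 0.51, with a weaker echo at lag 6 (0.30); the remaining lags stay at or below -0.02.
The dominant spike at lag 3 indicates a seasonal period of 3.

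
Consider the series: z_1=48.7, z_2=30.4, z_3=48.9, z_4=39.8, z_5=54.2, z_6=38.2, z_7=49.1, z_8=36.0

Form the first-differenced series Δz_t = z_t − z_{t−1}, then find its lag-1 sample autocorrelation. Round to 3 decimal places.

-0.775

First differences Δz: -18.3, 18.5, -9.1, 14.4, -16.0, 10.9, -13.1
Mean of differences = -1.8143
Numerator Σ(Δz_t−Δz̄)(Δz_{t+1}−Δz̄) = -1154.8945
Denominator Σ(Δz_t−Δz̄)² = 1490.6886
r_1(Δz) = -1154.8945 / 1490.6886 = -0.775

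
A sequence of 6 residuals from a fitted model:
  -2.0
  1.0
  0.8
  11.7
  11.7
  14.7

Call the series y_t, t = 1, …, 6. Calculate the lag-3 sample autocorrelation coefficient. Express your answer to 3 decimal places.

-0.467

Mean ȳ = (-2.0 + 1.0 + 0.8 + 11.7 + 11.7 + 14.7)/6 = 6.3167
Deviations from mean: -8.3167, -5.3167, -5.5167, 5.3833, 5.3833, 8.3833
Numerator Σ_{t=1}^{3}(y_t−ȳ)(y_{t+3}−ȳ) = -119.6408
Denominator Σ(y_t−ȳ)² = 256.1083
r_3 = -119.6408 / 256.1083 = -0.467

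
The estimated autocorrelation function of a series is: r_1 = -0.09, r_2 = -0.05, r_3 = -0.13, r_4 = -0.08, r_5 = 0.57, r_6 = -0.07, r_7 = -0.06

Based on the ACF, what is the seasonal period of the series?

5

The largest autocorrelation is r_5 = 0.57; the remaining lags stay at or below -0.05.
The dominant spike at lag 5 indicates a seasonal period of 5.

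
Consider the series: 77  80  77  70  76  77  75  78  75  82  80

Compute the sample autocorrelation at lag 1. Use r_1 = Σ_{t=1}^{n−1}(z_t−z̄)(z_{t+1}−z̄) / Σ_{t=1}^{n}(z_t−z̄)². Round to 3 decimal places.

Mean z̄ = (77 + 80 + 77 + 70 + 76 + 77 + 75 + 78 + 75 + 82 + 80)/11 = 77.0000
Numerator Σ_{t=1}^{10}(z_t−z̄)(z_{t+1}−z̄) = 8.0000
Denominator Σ(z_t−z̄)² = 102.0000
r_1 = 8.0000 / 102.0000 = 0.078

0.078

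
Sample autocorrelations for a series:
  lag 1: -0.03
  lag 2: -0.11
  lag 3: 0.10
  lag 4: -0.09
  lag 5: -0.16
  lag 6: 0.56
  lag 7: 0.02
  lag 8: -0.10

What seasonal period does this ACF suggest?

6

The largest autocorrelation is r_6 = 0.56; the remaining lags stay at or below 0.10.
The dominant spike at lag 6 indicates a seasonal period of 6.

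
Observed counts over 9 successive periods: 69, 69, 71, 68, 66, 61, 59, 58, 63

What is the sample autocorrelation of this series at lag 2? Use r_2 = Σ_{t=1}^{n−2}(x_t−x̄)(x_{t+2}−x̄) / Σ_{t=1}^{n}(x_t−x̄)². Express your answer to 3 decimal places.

0.350

Mean x̄ = (69 + 69 + 71 + 68 + 66 + 61 + 59 + 58 + 63)/9 = 64.8889
Σ(x_t−x̄)(x_{t+2}−x̄) = (25.1235) + (12.7901) + (6.7901) + (-12.0988) + (-6.5432) + (26.7901) + (11.1235) = 63.9753
Denominator Σ(x_t−x̄)² = 182.8889
r_2 = 63.9753 / 182.8889 = 0.350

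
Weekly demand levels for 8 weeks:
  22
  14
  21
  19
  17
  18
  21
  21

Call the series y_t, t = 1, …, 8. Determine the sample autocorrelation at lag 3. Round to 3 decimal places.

Mean ȳ = (22 + 14 + 21 + 19 + 17 + 18 + 21 + 21)/8 = 19.1250
Deviations from mean: 2.8750, -5.1250, 1.8750, -0.1250, -2.1250, -1.1250, 1.8750, 1.8750
Σ(y_t−ȳ)(y_{t+3}−ȳ) = (-0.3594) + (10.8906) + (-2.1094) + (-0.2344) + (-3.9844) = 4.2031
Denominator Σ(y_t−ȳ)² = 50.8750
r_3 = 4.2031 / 50.8750 = 0.083

0.083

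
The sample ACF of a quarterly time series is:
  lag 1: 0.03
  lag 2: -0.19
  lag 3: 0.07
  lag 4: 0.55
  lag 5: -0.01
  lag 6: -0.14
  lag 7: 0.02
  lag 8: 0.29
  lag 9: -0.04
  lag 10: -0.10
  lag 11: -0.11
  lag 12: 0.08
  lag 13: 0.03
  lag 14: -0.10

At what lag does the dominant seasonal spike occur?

4

The largest autocorrelation is r_4 = 0.55, with a weaker echo at lag 8 (0.29); the remaining lags stay at or below 0.08.
The dominant spike at lag 4 indicates a seasonal period of 4.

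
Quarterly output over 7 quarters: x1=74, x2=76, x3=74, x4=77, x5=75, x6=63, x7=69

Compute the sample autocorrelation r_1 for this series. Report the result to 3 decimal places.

0.260

Mean x̄ = (74 + 76 + 74 + 77 + 75 + 63 + 69)/7 = 72.5714
Deviations from mean: 1.4286, 3.4286, 1.4286, 4.4286, 2.4286, -9.5714, -3.5714
Σ(x_t−x̄)(x_{t+1}−x̄) = (4.8980) + (4.8980) + (6.3265) + (10.7551) + (-23.2449) + (34.1837) = 37.8163
Denominator Σ(x_t−x̄)² = 145.7143
r_1 = 37.8163 / 145.7143 = 0.260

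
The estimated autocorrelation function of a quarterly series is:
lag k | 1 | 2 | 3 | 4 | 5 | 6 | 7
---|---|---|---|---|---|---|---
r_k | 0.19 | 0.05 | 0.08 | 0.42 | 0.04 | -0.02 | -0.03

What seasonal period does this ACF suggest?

The largest autocorrelation is r_4 = 0.42; the remaining lags stay at or below 0.19.
The dominant spike at lag 4 indicates a seasonal period of 4.

4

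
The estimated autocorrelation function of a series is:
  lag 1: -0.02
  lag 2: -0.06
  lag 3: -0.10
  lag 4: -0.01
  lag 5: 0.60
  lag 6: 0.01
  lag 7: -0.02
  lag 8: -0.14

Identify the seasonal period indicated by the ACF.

The largest autocorrelation is r_5 = 0.60; the remaining lags stay at or below 0.01.
The dominant spike at lag 5 indicates a seasonal period of 5.

5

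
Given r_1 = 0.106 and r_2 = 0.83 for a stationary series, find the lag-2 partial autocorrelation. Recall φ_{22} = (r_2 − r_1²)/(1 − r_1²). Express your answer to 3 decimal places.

0.828

φ_{22} = (r_2 − r_1²) / (1 − r_1²)
r_1² = (0.106)² = 0.011236
Numerator = 0.83 − 0.0112 = 0.8188; denominator = 1 − 0.0112 = 0.9888
φ_{22} = 0.8188 / 0.9888 = 0.828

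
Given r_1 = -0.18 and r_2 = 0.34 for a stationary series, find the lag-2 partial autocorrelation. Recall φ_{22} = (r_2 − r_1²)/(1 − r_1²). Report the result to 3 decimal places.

0.318

φ_{22} = (r_2 − r_1²) / (1 − r_1²)
r_1² = (-0.18)² = 0.0324
Numerator = 0.34 − 0.0324 = 0.3076; denominator = 1 − 0.0324 = 0.9676
φ_{22} = 0.3076 / 0.9676 = 0.318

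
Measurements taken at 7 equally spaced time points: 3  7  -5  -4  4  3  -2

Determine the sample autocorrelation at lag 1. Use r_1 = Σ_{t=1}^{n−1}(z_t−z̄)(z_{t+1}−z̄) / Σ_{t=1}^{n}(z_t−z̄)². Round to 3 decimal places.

Mean z̄ = (3 + 7 − 5 − 4 + 4 + 3 − 2)/7 = 0.8571
Deviations from mean: 2.1429, 6.1429, -5.8571, -4.8571, 3.1429, 2.1429, -2.8571
Σ(z_t−z̄)(z_{t+1}−z̄) = (13.1633) + (-35.9796) + (28.4490) + (-15.2653) + (6.7347) + (-6.1224) = -9.0204
Denominator Σ(z_t−z̄)² = 122.8571
r_1 = -9.0204 / 122.8571 = -0.073

-0.073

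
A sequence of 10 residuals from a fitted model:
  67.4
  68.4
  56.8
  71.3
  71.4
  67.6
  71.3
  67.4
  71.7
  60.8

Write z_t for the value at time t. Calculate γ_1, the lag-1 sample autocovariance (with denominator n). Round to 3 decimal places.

Mean z̄ = (67.4 + 68.4 + 56.8 + 71.3 + 71.4 + 67.6 + 71.3 + 67.4 + 71.7 + 60.8)/10 = 67.4100
Σ_{t=1}^{9}(z_t−z̄)(z_{t+1}−z̄) = -63.2071
γ_1 = -63.2071 / 10 = -6.321

-6.321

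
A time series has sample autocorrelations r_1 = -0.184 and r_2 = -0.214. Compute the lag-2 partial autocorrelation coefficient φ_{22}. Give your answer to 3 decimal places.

φ_{22} = (r_2 − r_1²) / (1 − r_1²)
r_1² = (-0.184)² = 0.033856
Numerator = -0.214 − 0.0339 = -0.2479; denominator = 1 − 0.0339 = 0.9661
φ_{22} = -0.2479 / 0.9661 = -0.257

-0.257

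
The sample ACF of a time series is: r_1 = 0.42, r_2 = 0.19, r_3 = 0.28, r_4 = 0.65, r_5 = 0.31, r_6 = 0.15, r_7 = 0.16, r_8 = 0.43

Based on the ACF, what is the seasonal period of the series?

The largest autocorrelation is r_4 = 0.65, with a weaker echo at lag 8 (0.43); the remaining lags stay at or below 0.42. The elevated value at lag 1 (0.42), dropping to 0.19 at lag 2, reflects decaying short-term dependence rather than seasonality.
The dominant spike at lag 4 indicates a seasonal period of 4.

4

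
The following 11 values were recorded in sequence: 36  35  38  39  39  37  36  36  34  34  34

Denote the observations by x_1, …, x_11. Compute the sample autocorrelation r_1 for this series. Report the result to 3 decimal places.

0.652

Mean x̄ = (36 + 35 + 38 + 39 + 39 + 37 + 36 + 36 + 34 + 34 + 34)/11 = 36.1818
Numerator Σ_{t=1}^{10}(x_t−x̄)(x_{t+1}−x̄) = 23.2397
Denominator Σ(x_t−x̄)² = 35.6364
r_1 = 23.2397 / 35.6364 = 0.652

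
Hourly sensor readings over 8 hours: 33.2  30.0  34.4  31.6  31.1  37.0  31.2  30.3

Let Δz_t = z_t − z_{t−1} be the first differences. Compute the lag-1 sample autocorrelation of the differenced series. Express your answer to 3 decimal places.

First differences Δz: -3.2, 4.4, -2.8, -0.5, 5.9, -5.8, -0.9
Mean of differences = -0.4143
Numerator Σ(Δz_t−Δz̄)(Δz_{t+1}−Δz̄) = -56.6245
Denominator Σ(Δz_t−Δz̄)² = 105.7486
r_1(Δz) = -56.6245 / 105.7486 = -0.535

-0.535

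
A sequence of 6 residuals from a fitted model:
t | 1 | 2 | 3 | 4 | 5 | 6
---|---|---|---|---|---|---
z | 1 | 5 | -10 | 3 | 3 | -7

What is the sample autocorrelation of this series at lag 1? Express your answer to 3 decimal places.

Mean z̄ = (1 + 5 − 10 + 3 + 3 − 7)/6 = -0.8333
Deviations from mean: 1.8333, 5.8333, -9.1667, 3.8333, 3.8333, -6.1667
Numerator Σ_{t=1}^{5}(z_t−z̄)(z_{t+1}−z̄) = -86.8611
Denominator Σ(z_t−z̄)² = 188.8333
r_1 = -86.8611 / 188.8333 = -0.460

-0.460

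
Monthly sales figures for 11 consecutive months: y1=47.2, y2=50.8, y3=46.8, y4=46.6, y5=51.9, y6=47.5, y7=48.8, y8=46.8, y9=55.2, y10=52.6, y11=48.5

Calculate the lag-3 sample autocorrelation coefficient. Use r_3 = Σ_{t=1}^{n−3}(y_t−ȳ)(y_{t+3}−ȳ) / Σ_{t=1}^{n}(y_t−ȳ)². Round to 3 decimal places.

Mean ȳ = (47.2 + 50.8 + 46.8 + 46.6 + 51.9 + 47.5 + 48.8 + 46.8 + 55.2 + 52.6 + 48.5)/11 = 49.3364
Numerator Σ_{t=1}^{8}(y_t−ȳ)(y_{t+3}−ȳ) = -1.1758
Denominator Σ(y_t−ȳ)² = 83.0255
r_3 = -1.1758 / 83.0255 = -0.014

-0.014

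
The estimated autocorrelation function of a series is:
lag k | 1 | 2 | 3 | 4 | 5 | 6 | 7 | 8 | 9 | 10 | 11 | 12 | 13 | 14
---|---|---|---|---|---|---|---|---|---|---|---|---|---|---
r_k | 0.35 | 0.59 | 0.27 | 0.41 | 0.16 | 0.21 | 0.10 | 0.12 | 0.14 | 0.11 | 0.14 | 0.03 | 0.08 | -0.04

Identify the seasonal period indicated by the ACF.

2

The largest autocorrelation is r_2 = 0.59, with a weaker echo at lag 4 (0.41); the remaining lags stay at or below 0.35.
The dominant spike at lag 2 indicates a seasonal period of 2.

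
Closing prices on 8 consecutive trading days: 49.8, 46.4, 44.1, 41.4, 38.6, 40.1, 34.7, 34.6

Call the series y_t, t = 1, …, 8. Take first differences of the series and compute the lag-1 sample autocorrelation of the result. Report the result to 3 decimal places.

-0.668

First differences Δy: -3.4, -2.3, -2.7, -2.8, 1.5, -5.4, -0.1
Mean of differences = -2.1714
Numerator Σ(Δy_t−Δȳ)(Δy_{t+1}−Δȳ) = -20.2908
Denominator Σ(Δy_t−Δȳ)² = 30.3943
r_1(Δy) = -20.2908 / 30.3943 = -0.668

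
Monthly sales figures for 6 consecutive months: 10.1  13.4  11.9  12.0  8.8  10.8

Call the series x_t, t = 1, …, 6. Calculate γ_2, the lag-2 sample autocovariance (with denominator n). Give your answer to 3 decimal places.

Mean x̄ = (10.1 + 13.4 + 11.9 + 12.0 + 8.8 + 10.8)/6 = 11.1667
Σ_{t=1}^{4}(x_t−x̄)(x_{t+2}−x̄) = -0.9622
γ_2 = -0.9622 / 6 = -0.160

-0.160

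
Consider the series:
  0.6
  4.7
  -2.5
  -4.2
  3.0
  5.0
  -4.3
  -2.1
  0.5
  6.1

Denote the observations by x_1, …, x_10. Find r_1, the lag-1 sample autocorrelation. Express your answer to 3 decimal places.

-0.052

Mean x̄ = (0.6 + 4.7 − 2.5 − 4.2 + 3.0 + 5.0 − 4.3 − 2.1 + 0.5 + 6.1)/10 = 0.6800
Numerator Σ_{t=1}^{9}(x_t−x̄)(x_{t+1}−x̄) = -7.0304
Denominator Σ(x_t−x̄)² = 136.0760
r_1 = -7.0304 / 136.0760 = -0.052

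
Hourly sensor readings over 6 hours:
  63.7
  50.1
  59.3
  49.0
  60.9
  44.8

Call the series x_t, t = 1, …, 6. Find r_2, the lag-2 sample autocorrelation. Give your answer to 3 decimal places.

0.522

Mean x̄ = (63.7 + 50.1 + 59.3 + 49.0 + 60.9 + 44.8)/6 = 54.6333
Deviations from mean: 9.0667, -4.5333, 4.6667, -5.6333, 6.2667, -9.8333
Σ(x_t−x̄)(x_{t+2}−x̄) = (42.3111) + (25.5378) + (29.2444) + (55.3944) = 152.4878
Denominator Σ(x_t−x̄)² = 292.2333
r_2 = 152.4878 / 292.2333 = 0.522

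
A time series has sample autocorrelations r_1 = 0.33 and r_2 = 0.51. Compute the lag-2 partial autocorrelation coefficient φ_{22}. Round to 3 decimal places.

φ_{22} = (r_2 − r_1²) / (1 − r_1²)
r_1² = (0.33)² = 0.1089
Numerator = 0.51 − 0.1089 = 0.4011; denominator = 1 − 0.1089 = 0.8911
φ_{22} = 0.4011 / 0.8911 = 0.450

0.450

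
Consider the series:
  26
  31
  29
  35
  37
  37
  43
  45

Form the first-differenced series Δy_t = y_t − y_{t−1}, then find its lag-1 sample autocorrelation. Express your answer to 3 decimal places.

-0.661

First differences Δy: 5, -2, 6, 2, 0, 6, 2
Mean of differences = 2.7143
Numerator Σ(Δy_t−Δȳ)(Δy_{t+1}−Δȳ) = -37.9388
Denominator Σ(Δy_t−Δȳ)² = 57.4286
r_1(Δy) = -37.9388 / 57.4286 = -0.661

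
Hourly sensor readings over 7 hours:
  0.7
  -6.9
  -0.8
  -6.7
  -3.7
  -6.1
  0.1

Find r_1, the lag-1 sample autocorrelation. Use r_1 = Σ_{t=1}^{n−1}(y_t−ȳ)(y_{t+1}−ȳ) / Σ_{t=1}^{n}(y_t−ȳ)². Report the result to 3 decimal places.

-0.592

Mean ȳ = (0.7 − 6.9 − 0.8 − 6.7 − 3.7 − 6.1 + 0.1)/7 = -3.3429
Deviations from mean: 4.0429, -3.5571, 2.5429, -3.3571, -0.3571, -2.7571, 3.4429
Σ(y_t−ȳ)(y_{t+1}−ȳ) = (-14.3810) + (-9.0453) + (-8.5367) + (1.1990) + (0.9847) + (-9.4924) = -39.2718
Denominator Σ(y_t−ȳ)² = 66.3171
r_1 = -39.2718 / 66.3171 = -0.592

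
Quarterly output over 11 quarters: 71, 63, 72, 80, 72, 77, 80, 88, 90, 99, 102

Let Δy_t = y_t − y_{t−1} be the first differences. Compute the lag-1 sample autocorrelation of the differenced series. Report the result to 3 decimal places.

-0.339

First differences Δy: -8, 9, 8, -8, 5, 3, 8, 2, 9, 3
Mean of differences = 3.1000
Numerator Σ(Δy_t−Δȳ)(Δy_{t+1}−Δȳ) = -125.2100
Denominator Σ(Δy_t−Δȳ)² = 368.9000
r_1(Δy) = -125.2100 / 368.9000 = -0.339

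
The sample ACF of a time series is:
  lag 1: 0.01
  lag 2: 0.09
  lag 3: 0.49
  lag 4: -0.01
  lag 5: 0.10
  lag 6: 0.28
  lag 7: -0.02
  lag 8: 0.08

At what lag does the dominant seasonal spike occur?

3

The largest autocorrelation is r_3 = 0.49, with a weaker echo at lag 6 (0.28); the remaining lags stay at or below 0.10.
The dominant spike at lag 3 indicates a seasonal period of 3.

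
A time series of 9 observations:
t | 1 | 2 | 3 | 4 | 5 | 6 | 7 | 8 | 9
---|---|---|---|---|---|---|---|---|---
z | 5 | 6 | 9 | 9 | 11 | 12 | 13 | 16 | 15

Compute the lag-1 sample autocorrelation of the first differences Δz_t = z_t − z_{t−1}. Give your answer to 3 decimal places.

-0.597

First differences Δz: 1, 3, 0, 2, 1, 1, 3, -1
Mean of differences = 1.2500
Numerator Σ(Δz_t−Δz̄)(Δz_{t+1}−Δz̄) = -8.0625
Denominator Σ(Δz_t−Δz̄)² = 13.5000
r_1(Δz) = -8.0625 / 13.5000 = -0.597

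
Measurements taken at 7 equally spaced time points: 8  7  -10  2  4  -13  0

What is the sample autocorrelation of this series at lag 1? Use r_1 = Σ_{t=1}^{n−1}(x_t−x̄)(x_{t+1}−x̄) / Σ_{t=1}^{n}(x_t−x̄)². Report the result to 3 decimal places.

Mean x̄ = (8 + 7 − 10 + 2 + 4 − 13 + 0)/7 = -0.2857
Σ(x_t−x̄)(x_{t+1}−x̄) = (60.3673) + (-70.7755) + (-22.2041) + (9.7959) + (-54.4898) + (-3.6327) = -80.9388
Denominator Σ(x_t−x̄)² = 401.4286
r_1 = -80.9388 / 401.4286 = -0.202

-0.202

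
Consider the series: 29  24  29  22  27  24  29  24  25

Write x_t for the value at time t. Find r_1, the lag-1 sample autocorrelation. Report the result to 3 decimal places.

-0.709

Mean x̄ = (29 + 24 + 29 + 22 + 27 + 24 + 29 + 24 + 25)/9 = 25.8889
Numerator Σ_{t=1}^{8}(x_t−x̄)(x_{t+1}−x̄) = -40.3457
Denominator Σ(x_t−x̄)² = 56.8889
r_1 = -40.3457 / 56.8889 = -0.709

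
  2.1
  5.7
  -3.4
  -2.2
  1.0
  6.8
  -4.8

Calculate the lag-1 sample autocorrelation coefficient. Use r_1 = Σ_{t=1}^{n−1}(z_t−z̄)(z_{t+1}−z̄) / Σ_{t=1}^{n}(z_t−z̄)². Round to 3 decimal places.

Mean z̄ = (2.1 + 5.7 − 3.4 − 2.2 + 1.0 + 6.8 − 4.8)/7 = 0.7429
Deviations from mean: 1.3571, 4.9571, -4.1429, -2.9429, 0.2571, 6.0571, -5.5429
Numerator Σ_{t=1}^{6}(z_t−z̄)(z_{t+1}−z̄) = -34.3904
Denominator Σ(z_t−z̄)² = 119.7171
r_1 = -34.3904 / 119.7171 = -0.287

-0.287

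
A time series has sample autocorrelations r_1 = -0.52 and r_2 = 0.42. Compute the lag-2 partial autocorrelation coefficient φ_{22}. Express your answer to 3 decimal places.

φ_{22} = (r_2 − r_1²) / (1 − r_1²)
r_1² = (-0.52)² = 0.2704
Numerator = 0.42 − 0.2704 = 0.1496; denominator = 1 − 0.2704 = 0.7296
φ_{22} = 0.1496 / 0.7296 = 0.205

0.205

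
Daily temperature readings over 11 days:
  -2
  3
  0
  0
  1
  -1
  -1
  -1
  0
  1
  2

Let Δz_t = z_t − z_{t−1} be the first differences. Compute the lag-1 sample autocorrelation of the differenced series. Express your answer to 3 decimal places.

-0.355

First differences Δz: 5, -3, 0, 1, -2, 0, 0, 1, 1, 1
Mean of differences = 0.4000
Numerator Σ(Δz_t−Δz̄)(Δz_{t+1}−Δz̄) = -14.3600
Denominator Σ(Δz_t−Δz̄)² = 40.4000
r_1(Δz) = -14.3600 / 40.4000 = -0.355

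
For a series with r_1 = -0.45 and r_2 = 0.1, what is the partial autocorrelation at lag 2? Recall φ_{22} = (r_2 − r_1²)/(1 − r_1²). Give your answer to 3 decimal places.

-0.129

φ_{22} = (r_2 − r_1²) / (1 − r_1²)
r_1² = (-0.45)² = 0.2025
Numerator = 0.1 − 0.2025 = -0.1025; denominator = 1 − 0.2025 = 0.7975
φ_{22} = -0.1025 / 0.7975 = -0.129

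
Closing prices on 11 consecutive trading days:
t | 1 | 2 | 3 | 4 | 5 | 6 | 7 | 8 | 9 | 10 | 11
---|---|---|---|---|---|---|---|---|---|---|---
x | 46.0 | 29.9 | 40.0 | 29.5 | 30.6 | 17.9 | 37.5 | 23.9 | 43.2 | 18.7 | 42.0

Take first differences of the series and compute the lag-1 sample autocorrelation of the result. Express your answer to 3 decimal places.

First differences Δx: -16.1, 10.1, -10.5, 1.1, -12.7, 19.6, -13.6, 19.3, -24.5, 23.3
Mean of differences = -0.4000
Numerator Σ(Δx_t−Δx̄)(Δx_{t+1}−Δx̄) = -2120.4800
Denominator Σ(Δx_t−Δx̄)² = 2717.1200
r_1(Δx) = -2120.4800 / 2717.1200 = -0.780

-0.780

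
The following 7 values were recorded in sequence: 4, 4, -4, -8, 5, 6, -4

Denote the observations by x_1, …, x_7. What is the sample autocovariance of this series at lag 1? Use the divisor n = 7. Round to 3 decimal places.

-0.496

Mean x̄ = (4 + 4 − 4 − 8 + 5 + 6 − 4)/7 = 0.4286
Σ_{t=1}^{6}(x_t−x̄)(x_{t+1}−x̄) = -3.4694
γ_1 = -3.4694 / 7 = -0.496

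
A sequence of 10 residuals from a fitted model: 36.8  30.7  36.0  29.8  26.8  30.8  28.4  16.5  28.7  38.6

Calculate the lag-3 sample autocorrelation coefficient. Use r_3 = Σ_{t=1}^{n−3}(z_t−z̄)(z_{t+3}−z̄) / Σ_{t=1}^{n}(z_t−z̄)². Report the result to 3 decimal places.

0.088

Mean z̄ = (36.8 + 30.7 + 36.0 + 29.8 + 26.8 + 30.8 + 28.4 + 16.5 + 28.7 + 38.6)/10 = 30.3100
Σ(z_t−z̄)(z_{t+3}−z̄) = (-3.3099) + (-1.3689) + (2.7881) + (0.9741) + (48.4731) + (-0.7889) + (-15.8339) = 30.9337
Denominator Σ(z_t−z̄)² = 353.1490
r_3 = 30.9337 / 353.1490 = 0.088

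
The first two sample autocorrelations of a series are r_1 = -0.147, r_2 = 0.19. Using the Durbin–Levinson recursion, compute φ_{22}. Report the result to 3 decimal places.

0.172

φ_{22} = (r_2 − r_1²) / (1 − r_1²)
r_1² = (-0.147)² = 0.021609
Numerator = 0.19 − 0.0216 = 0.1684; denominator = 1 − 0.0216 = 0.9784
φ_{22} = 0.1684 / 0.9784 = 0.172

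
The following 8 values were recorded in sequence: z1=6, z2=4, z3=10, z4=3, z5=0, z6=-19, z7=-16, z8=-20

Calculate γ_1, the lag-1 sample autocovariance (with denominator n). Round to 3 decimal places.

78.750

Mean z̄ = (6 + 4 + 10 + 3 + 0 − 19 − 16 − 20)/8 = -4.0000
Σ_{t=1}^{7}(z_t−z̄)(z_{t+1}−z̄) = 630.0000
γ_1 = 630.0000 / 8 = 78.750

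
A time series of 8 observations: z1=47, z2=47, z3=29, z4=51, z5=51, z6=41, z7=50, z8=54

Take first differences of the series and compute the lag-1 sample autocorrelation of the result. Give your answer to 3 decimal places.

First differences Δz: 0, -18, 22, 0, -10, 9, 4
Mean of differences = 1.0000
Numerator Σ(Δz_t−Δz̄)(Δz_{t+1}−Δz̄) = -454.0000
Denominator Σ(Δz_t−Δz̄)² = 998.0000
r_1(Δz) = -454.0000 / 998.0000 = -0.455

-0.455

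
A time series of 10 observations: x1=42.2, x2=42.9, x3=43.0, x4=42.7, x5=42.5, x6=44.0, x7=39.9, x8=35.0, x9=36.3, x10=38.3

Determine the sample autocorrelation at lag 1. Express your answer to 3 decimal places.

Mean x̄ = (42.2 + 42.9 + 43.0 + 42.7 + 42.5 + 44.0 + 39.9 + 35.0 + 36.3 + 38.3)/10 = 40.6800
Numerator Σ_{t=1}^{9}(x_t−x̄)(x_{t+1}−x̄) = 60.0736
Denominator Σ(x_t−x̄)² = 88.7560
r_1 = 60.0736 / 88.7560 = 0.677

0.677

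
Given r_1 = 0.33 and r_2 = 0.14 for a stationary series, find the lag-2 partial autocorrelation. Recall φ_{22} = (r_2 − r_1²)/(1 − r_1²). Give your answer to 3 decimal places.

φ_{22} = (r_2 − r_1²) / (1 − r_1²)
r_1² = (0.33)² = 0.1089
Numerator = 0.14 − 0.1089 = 0.0311; denominator = 1 − 0.1089 = 0.8911
φ_{22} = 0.0311 / 0.8911 = 0.035

0.035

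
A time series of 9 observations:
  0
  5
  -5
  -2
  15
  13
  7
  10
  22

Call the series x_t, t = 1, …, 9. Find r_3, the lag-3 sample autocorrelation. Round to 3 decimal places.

Mean x̄ = (0 + 5 − 5 − 2 + 15 + 13 + 7 + 10 + 22)/9 = 7.2222
Σ(x_t−x̄)(x_{t+3}−x̄) = (66.6049) + (-17.2840) + (-70.6173) + (2.0494) + (21.6049) + (85.3827) = 87.7407
Denominator Σ(x_t−x̄)² = 611.5556
r_3 = 87.7407 / 611.5556 = 0.143

0.143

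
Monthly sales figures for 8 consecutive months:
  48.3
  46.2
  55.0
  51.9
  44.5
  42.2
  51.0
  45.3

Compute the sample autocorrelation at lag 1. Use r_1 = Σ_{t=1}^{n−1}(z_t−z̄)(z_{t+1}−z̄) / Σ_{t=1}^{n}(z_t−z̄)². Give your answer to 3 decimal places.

-0.037

Mean z̄ = (48.3 + 46.2 + 55.0 + 51.9 + 44.5 + 42.2 + 51.0 + 45.3)/8 = 48.0500
Numerator Σ_{t=1}^{7}(z_t−z̄)(z_{t+1}−z̄) = -4.8325
Denominator Σ(z_t−z̄)² = 129.7000
r_1 = -4.8325 / 129.7000 = -0.037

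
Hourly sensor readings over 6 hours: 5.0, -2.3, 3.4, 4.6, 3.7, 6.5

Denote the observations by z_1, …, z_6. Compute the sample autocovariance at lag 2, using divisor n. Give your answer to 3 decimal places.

Mean z̄ = (5.0 − 2.3 + 3.4 + 4.6 + 3.7 + 6.5)/6 = 3.4833
Deviations: 1.5167, -5.7833, -0.0833, 1.1167, 0.2167, 3.0167
Σ_{t=1}^{4}(z_t−z̄)(z_{t+2}−z̄) = -3.2339
γ_2 = -3.2339 / 6 = -0.539

-0.539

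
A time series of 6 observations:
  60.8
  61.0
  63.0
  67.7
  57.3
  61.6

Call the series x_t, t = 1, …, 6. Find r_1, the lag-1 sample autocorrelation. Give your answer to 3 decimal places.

-0.326

Mean x̄ = (60.8 + 61.0 + 63.0 + 67.7 + 57.3 + 61.6)/6 = 61.9000
Deviations from mean: -1.1000, -0.9000, 1.1000, 5.8000, -4.6000, -0.3000
Numerator Σ_{t=1}^{5}(x_t−x̄)(x_{t+1}−x̄) = -18.9200
Denominator Σ(x_t−x̄)² = 58.1200
r_1 = -18.9200 / 58.1200 = -0.326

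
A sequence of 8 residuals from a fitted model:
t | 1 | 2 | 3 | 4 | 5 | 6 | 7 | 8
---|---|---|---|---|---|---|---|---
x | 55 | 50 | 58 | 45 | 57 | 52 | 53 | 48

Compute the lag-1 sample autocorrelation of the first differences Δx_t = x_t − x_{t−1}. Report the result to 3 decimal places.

First differences Δx: -5, 8, -13, 12, -5, 1, -5
Mean of differences = -1.0000
Numerator Σ(Δx_t−Δx̄)(Δx_{t+1}−Δx̄) = -368.0000
Denominator Σ(Δx_t−Δx̄)² = 446.0000
r_1(Δx) = -368.0000 / 446.0000 = -0.825

-0.825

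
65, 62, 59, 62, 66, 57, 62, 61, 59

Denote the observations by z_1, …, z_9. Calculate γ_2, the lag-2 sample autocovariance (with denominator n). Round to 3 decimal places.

-2.093

Mean z̄ = (65 + 62 + 59 + 62 + 66 + 57 + 62 + 61 + 59)/9 = 61.4444
Σ_{t=1}^{7}(z_t−z̄)(z_{t+2}−z̄) = -18.8395
γ_2 = -18.8395 / 9 = -2.093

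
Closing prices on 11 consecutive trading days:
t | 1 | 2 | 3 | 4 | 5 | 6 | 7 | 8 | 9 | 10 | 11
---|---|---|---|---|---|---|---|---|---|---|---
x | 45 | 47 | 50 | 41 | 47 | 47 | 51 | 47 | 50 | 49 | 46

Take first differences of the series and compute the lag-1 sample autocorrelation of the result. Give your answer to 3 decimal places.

-0.571

First differences Δx: 2, 3, -9, 6, 0, 4, -4, 3, -1, -3
Mean of differences = 0.1000
Numerator Σ(Δx_t−Δx̄)(Δx_{t+1}−Δx̄) = -103.2100
Denominator Σ(Δx_t−Δx̄)² = 180.9000
r_1(Δx) = -103.2100 / 180.9000 = -0.571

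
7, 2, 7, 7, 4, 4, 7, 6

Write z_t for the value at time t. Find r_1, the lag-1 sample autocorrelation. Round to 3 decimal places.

-0.375

Mean z̄ = (7 + 2 + 7 + 7 + 4 + 4 + 7 + 6)/8 = 5.5000
Deviations from mean: 1.5000, -3.5000, 1.5000, 1.5000, -1.5000, -1.5000, 1.5000, 0.5000
Σ(z_t−z̄)(z_{t+1}−z̄) = (-5.2500) + (-5.2500) + (2.2500) + (-2.2500) + (2.2500) + (-2.2500) + (0.7500) = -9.7500
Denominator Σ(z_t−z̄)² = 26.0000
r_1 = -9.7500 / 26.0000 = -0.375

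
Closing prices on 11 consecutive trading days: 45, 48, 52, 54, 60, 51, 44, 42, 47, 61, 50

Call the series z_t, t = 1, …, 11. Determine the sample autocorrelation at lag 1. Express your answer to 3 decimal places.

0.247

Mean z̄ = (45 + 48 + 52 + 54 + 60 + 51 + 44 + 42 + 47 + 61 + 50)/11 = 50.3636
Numerator Σ_{t=1}^{10}(z_t−z̄)(z_{t+1}−z̄) = 93.5950
Denominator Σ(z_t−z̄)² = 378.5455
r_1 = 93.5950 / 378.5455 = 0.247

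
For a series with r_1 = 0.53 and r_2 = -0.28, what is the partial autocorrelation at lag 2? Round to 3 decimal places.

-0.780

φ_{22} = (r_2 − r_1²) / (1 − r_1²)
r_1² = (0.53)² = 0.2809
Numerator = -0.28 − 0.2809 = -0.5609; denominator = 1 − 0.2809 = 0.7191
φ_{22} = -0.5609 / 0.7191 = -0.780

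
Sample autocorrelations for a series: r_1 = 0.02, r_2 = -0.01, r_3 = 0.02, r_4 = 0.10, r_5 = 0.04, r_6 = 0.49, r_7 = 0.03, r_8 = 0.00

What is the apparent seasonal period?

6

The largest autocorrelation is r_6 = 0.49; the remaining lags stay at or below 0.10.
The dominant spike at lag 6 indicates a seasonal period of 6.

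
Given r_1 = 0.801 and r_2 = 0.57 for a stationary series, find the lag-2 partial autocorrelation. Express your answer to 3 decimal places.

-0.200

φ_{22} = (r_2 − r_1²) / (1 − r_1²)
r_1² = (0.801)² = 0.641601
Numerator = 0.57 − 0.6416 = -0.0716; denominator = 1 − 0.6416 = 0.3584
φ_{22} = -0.0716 / 0.3584 = -0.200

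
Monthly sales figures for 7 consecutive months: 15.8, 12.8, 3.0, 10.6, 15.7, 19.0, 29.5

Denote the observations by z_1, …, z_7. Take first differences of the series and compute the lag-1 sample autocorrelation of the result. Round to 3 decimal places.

0.093

First differences Δz: -3.0, -9.8, 7.6, 5.1, 3.3, 10.5
Mean of differences = 2.2833
Numerator Σ(Δz_t−Δz̄)(Δz_{t+1}−Δz̄) = 25.7897
Denominator Σ(Δz_t−Δz̄)² = 278.6683
r_1(Δz) = 25.7897 / 278.6683 = 0.093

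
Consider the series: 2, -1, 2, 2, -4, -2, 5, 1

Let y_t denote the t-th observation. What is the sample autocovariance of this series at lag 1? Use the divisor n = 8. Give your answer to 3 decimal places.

Mean ȳ = (2 − 1 + 2 + 2 − 4 − 2 + 5 + 1)/8 = 0.6250
Deviations: 1.3750, -1.6250, 1.3750, 1.3750, -4.6250, -2.6250, 4.3750, 0.3750
Σ_{t=1}^{7}(y_t−ȳ)(y_{t+1}−ȳ) = -6.6406
γ_1 = -6.6406 / 8 = -0.830

-0.830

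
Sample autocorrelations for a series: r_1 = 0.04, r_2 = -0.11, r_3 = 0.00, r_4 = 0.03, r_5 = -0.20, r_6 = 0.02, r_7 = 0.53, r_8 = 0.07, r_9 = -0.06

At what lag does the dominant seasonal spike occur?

The largest autocorrelation is r_7 = 0.53; the remaining lags stay at or below 0.07.
The dominant spike at lag 7 indicates a seasonal period of 7.

7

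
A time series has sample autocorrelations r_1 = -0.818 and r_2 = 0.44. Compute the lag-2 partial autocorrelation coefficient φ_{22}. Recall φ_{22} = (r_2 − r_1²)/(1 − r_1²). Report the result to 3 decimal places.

φ_{22} = (r_2 − r_1²) / (1 − r_1²)
r_1² = (-0.818)² = 0.669124
Numerator = 0.44 − 0.6691 = -0.2291; denominator = 1 − 0.6691 = 0.3309
φ_{22} = -0.2291 / 0.3309 = -0.692

-0.692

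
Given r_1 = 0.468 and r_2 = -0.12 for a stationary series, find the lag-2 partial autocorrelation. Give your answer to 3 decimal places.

φ_{22} = (r_2 − r_1²) / (1 − r_1²)
r_1² = (0.468)² = 0.219024
Numerator = -0.12 − 0.2190 = -0.3390; denominator = 1 − 0.2190 = 0.7810
φ_{22} = -0.3390 / 0.7810 = -0.434

-0.434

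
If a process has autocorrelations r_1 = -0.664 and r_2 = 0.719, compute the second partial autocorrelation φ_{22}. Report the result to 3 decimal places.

0.497

φ_{22} = (r_2 − r_1²) / (1 − r_1²)
r_1² = (-0.664)² = 0.440896
Numerator = 0.719 − 0.4409 = 0.2781; denominator = 1 − 0.4409 = 0.5591
φ_{22} = 0.2781 / 0.5591 = 0.497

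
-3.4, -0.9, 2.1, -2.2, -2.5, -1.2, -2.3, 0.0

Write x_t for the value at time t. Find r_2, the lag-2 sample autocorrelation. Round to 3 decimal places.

-0.491

Mean x̄ = (-3.4 − 0.9 + 2.1 − 2.2 − 2.5 − 1.2 − 2.3 + 0.0)/8 = -1.3000
Deviations from mean: -2.1000, 0.4000, 3.4000, -0.9000, -1.2000, 0.1000, -1.0000, 1.3000
Σ(x_t−x̄)(x_{t+2}−x̄) = (-7.1400) + (-0.3600) + (-4.0800) + (-0.0900) + (1.2000) + (0.1300) = -10.3400
Denominator Σ(x_t−x̄)² = 21.0800
r_2 = -10.3400 / 21.0800 = -0.491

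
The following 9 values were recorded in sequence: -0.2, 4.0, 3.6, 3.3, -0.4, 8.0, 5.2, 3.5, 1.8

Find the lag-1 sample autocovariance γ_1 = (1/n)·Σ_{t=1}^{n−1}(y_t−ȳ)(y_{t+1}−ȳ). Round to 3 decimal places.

-1.136

Mean ȳ = (-0.2 + 4.0 + 3.6 + 3.3 − 0.4 + 8.0 + 5.2 + 3.5 + 1.8)/9 = 3.2000
Σ_{t=1}^{8}(y_t−ȳ)(y_{t+1}−ȳ) = -10.2200
γ_1 = -10.2200 / 9 = -1.136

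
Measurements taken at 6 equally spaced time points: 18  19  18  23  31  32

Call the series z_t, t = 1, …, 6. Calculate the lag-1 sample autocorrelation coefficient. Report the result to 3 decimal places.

0.536

Mean z̄ = (18 + 19 + 18 + 23 + 31 + 32)/6 = 23.5000
Deviations from mean: -5.5000, -4.5000, -5.5000, -0.5000, 7.5000, 8.5000
Σ(z_t−z̄)(z_{t+1}−z̄) = (24.7500) + (24.7500) + (2.7500) + (-3.7500) + (63.7500) = 112.2500
Denominator Σ(z_t−z̄)² = 209.5000
r_1 = 112.2500 / 209.5000 = 0.536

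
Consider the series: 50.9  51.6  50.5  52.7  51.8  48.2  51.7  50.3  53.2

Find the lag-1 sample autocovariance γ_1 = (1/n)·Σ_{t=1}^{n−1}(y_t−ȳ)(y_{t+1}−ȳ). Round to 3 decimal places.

Mean ȳ = (50.9 + 51.6 + 50.5 + 52.7 + 51.8 + 48.2 + 51.7 + 50.3 + 53.2)/9 = 51.2111
Σ_{t=1}^{8}(y_t−ȳ)(y_{t+1}−ȳ) = -6.0823
γ_1 = -6.0823 / 9 = -0.676

-0.676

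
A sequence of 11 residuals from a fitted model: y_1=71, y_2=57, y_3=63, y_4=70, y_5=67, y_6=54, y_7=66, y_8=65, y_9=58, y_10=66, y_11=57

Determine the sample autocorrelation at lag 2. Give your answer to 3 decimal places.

-0.274

Mean ȳ = (71 + 57 + 63 + 70 + 67 + 54 + 66 + 65 + 58 + 66 + 57)/11 = 63.0909
Numerator Σ_{t=1}^{9}(y_t−ȳ)(y_{t+2}−ȳ) = -90.1983
Denominator Σ(y_t−ȳ)² = 328.9091
r_2 = -90.1983 / 328.9091 = -0.274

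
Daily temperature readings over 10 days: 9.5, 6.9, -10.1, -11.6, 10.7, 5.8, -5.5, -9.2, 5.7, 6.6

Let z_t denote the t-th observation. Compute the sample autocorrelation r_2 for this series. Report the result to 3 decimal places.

-0.765

Mean z̄ = (9.5 + 6.9 − 10.1 − 11.6 + 10.7 + 5.8 − 5.5 − 9.2 + 5.7 + 6.6)/10 = 0.8800
Numerator Σ_{t=1}^{8}(z_t−z̄)(z_{t+2}−z̄) = -539.6568
Denominator Σ(z_t−z̄)² = 705.7560
r_2 = -539.6568 / 705.7560 = -0.765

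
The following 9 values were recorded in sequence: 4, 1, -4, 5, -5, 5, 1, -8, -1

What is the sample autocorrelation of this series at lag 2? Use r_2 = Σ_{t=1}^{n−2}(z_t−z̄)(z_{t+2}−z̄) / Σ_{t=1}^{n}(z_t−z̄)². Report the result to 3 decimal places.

-0.067

Mean z̄ = (4 + 1 − 4 + 5 − 5 + 5 + 1 − 8 − 1)/9 = -0.2222
Numerator Σ_{t=1}^{7}(z_t−z̄)(z_{t+2}−z̄) = -11.6543
Denominator Σ(z_t−z̄)² = 173.5556
r_2 = -11.6543 / 173.5556 = -0.067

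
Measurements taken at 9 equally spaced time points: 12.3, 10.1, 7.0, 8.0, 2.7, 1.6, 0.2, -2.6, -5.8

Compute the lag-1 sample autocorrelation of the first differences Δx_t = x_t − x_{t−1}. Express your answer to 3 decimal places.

First differences Δx: -2.2, -3.1, 1.0, -5.3, -1.1, -1.4, -2.8, -3.2
Mean of differences = -2.2625
Numerator Σ(Δx_t−Δx̄)(Δx_{t+1}−Δx̄) = -15.1827
Denominator Σ(Δx_t−Δx̄)² = 23.8388
r_1(Δx) = -15.1827 / 23.8388 = -0.637

-0.637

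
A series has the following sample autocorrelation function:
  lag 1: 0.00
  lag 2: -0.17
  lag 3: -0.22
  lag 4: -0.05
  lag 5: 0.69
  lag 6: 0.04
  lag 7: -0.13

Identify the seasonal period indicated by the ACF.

5

The largest autocorrelation is r_5 = 0.69; the remaining lags stay at or below 0.04.
The dominant spike at lag 5 indicates a seasonal period of 5.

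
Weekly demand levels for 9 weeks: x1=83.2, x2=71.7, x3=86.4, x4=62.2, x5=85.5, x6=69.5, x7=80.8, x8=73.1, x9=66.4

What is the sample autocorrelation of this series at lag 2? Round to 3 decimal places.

0.551

Mean x̄ = (83.2 + 71.7 + 86.4 + 62.2 + 85.5 + 69.5 + 80.8 + 73.1 + 66.4)/9 = 75.4222
Σ(x_t−x̄)(x_{t+2}−x̄) = (85.3827) + (49.2160) + (110.6316) + (78.3049) + (54.1960) + (13.7527) + (-48.5195) = 342.9646
Denominator Σ(x_t−x̄)² = 622.0356
r_2 = 342.9646 / 622.0356 = 0.551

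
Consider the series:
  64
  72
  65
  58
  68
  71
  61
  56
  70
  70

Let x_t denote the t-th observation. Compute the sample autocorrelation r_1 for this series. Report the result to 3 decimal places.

Mean x̄ = (64 + 72 + 65 + 58 + 68 + 71 + 61 + 56 + 70 + 70)/10 = 65.5000
Numerator Σ_{t=1}^{9}(x_t−x̄)(x_{t+1}−x̄) = -18.7500
Denominator Σ(x_t−x̄)² = 288.5000
r_1 = -18.7500 / 288.5000 = -0.065

-0.065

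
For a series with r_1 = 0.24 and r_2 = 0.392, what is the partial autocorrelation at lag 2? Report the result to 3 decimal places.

0.355

φ_{22} = (r_2 − r_1²) / (1 − r_1²)
r_1² = (0.24)² = 0.0576
Numerator = 0.392 − 0.0576 = 0.3344; denominator = 1 − 0.0576 = 0.9424
φ_{22} = 0.3344 / 0.9424 = 0.355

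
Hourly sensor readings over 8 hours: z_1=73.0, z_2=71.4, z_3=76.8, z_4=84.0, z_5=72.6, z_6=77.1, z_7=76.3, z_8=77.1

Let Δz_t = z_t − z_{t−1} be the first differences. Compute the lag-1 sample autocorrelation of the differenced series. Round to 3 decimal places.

First differences Δz: -1.6, 5.4, 7.2, -11.4, 4.5, -0.8, 0.8
Mean of differences = 0.5857
Numerator Σ(Δz_t−Δz̄)(Δz_{t+1}−Δz̄) = -110.5931
Denominator Σ(Δz_t−Δz̄)² = 232.6486
r_1(Δz) = -110.5931 / 232.6486 = -0.475

-0.475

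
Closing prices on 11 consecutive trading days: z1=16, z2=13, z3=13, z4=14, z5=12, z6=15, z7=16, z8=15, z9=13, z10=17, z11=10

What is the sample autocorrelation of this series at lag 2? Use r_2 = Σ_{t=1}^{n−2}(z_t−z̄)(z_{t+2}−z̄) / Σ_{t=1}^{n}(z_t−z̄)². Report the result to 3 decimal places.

0.048

Mean z̄ = (16 + 13 + 13 + 14 + 12 + 15 + 16 + 15 + 13 + 17 + 10)/11 = 14.0000
Numerator Σ_{t=1}^{9}(z_t−z̄)(z_{t+2}−z̄) = 2.0000
Denominator Σ(z_t−z̄)² = 42.0000
r_2 = 2.0000 / 42.0000 = 0.048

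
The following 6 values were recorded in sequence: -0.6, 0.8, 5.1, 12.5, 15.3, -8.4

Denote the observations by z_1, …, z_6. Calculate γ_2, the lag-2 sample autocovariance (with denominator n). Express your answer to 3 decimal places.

-21.063

Mean z̄ = (-0.6 + 0.8 + 5.1 + 12.5 + 15.3 − 8.4)/6 = 4.1167
Σ_{t=1}^{4}(z_t−z̄)(z_{t+2}−z̄) = -126.3772
γ_2 = -126.3772 / 6 = -21.063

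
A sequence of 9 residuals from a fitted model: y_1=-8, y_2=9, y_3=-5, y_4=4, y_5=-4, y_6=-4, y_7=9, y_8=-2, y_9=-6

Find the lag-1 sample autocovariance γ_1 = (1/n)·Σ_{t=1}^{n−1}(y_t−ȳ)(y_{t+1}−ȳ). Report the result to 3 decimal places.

-19.351

Mean ȳ = (-8 + 9 − 5 + 4 − 4 − 4 + 9 − 2 − 6)/9 = -0.7778
Σ_{t=1}^{8}(y_t−ȳ)(y_{t+1}−ȳ) = -174.1605
γ_1 = -174.1605 / 9 = -19.351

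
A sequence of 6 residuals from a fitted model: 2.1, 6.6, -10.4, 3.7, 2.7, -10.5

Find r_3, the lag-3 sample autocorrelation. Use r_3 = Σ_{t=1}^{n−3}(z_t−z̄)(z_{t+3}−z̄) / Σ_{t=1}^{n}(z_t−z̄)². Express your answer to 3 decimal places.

0.468

Mean z̄ = (2.1 + 6.6 − 10.4 + 3.7 + 2.7 − 10.5)/6 = -0.9667
Deviations from mean: 3.0667, 7.5667, -9.4333, 4.6667, 3.6667, -9.5333
Σ(z_t−z̄)(z_{t+3}−z̄) = (14.3111) + (27.7444) + (89.9311) = 131.9867
Denominator Σ(z_t−z̄)² = 281.7533
r_3 = 131.9867 / 281.7533 = 0.468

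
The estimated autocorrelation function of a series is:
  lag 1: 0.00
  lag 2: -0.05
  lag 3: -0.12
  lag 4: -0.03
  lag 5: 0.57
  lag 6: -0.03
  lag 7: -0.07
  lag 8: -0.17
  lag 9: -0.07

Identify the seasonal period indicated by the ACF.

5

The largest autocorrelation is r_5 = 0.57; the remaining lags stay at or below 0.00.
The dominant spike at lag 5 indicates a seasonal period of 5.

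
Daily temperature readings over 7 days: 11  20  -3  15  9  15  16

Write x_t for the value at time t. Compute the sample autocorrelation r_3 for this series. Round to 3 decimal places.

-0.179

Mean x̄ = (11 + 20 − 3 + 15 + 9 + 15 + 16)/7 = 11.8571
Deviations from mean: -0.8571, 8.1429, -14.8571, 3.1429, -2.8571, 3.1429, 4.1429
Numerator Σ_{t=1}^{4}(x_t−x̄)(x_{t+3}−x̄) = -59.6327
Denominator Σ(x_t−x̄)² = 332.8571
r_3 = -59.6327 / 332.8571 = -0.179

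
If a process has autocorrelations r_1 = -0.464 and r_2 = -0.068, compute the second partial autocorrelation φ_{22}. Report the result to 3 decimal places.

-0.361

φ_{22} = (r_2 − r_1²) / (1 − r_1²)
r_1² = (-0.464)² = 0.215296
Numerator = -0.068 − 0.2153 = -0.2833; denominator = 1 − 0.2153 = 0.7847
φ_{22} = -0.2833 / 0.7847 = -0.361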